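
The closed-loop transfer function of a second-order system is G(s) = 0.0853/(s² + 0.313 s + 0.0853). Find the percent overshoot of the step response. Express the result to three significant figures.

%OS ≈ 13.6%

Matching coefficients with s² + 2ζω_n s + ω_n² gives ω_n² = 0.0853 ⇒ ω_n = 0.292 rad/s, and ζ = 0.313/(2ω_n) = 0.536.
Overshoot: exp(−π·0.536/√(1−0.536²)) = 0.136, i.e. 13.6%.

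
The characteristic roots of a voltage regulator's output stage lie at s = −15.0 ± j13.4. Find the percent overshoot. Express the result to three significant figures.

%OS ≈ 2.97%

The poles are at −σ ± jω_d with σ = 15.0 and ω_d = 13.4, so ω_n = √(σ²+ω_d²) = 20.1 rad/s and ζ = σ/ω_n = 0.746.
%OS = 100·exp(−πζ/√(1−ζ²)) = 2.97%.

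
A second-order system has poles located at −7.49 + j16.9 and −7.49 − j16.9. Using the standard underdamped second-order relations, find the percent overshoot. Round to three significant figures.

%OS ≈ 24.8%

The poles are at −σ ± jω_d with σ = 7.49 and ω_d = 16.9, so ω_n = √(σ²+ω_d²) = 18.5 rad/s and ζ = σ/ω_n = 0.405.
%OS = 100 e^{−πζ/√(1−ζ²)} with ζ = 0.405 gives 24.8%.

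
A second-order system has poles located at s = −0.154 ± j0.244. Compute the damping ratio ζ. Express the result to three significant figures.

ζ ≈ 0.534

With σ = 0.154, ω_d = 0.244: ω_n = √(σ²+ω_d²) = 0.289 rad/s, ζ = σ/ω_n = 0.534.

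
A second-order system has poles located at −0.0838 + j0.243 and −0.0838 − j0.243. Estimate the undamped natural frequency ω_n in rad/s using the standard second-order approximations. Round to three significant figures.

ω_n ≈ 0.257 rad/s

|pole| = ω_n = √(0.0838² + 0.243²) = 0.257 rad/s; ζ = cos θ = σ/ω_n = 0.326.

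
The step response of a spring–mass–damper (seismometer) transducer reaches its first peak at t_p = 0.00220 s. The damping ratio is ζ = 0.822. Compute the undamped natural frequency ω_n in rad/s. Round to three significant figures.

Peak time t_p = π/ω_d, so ω_d = π/t_p = π/0.00220 = 1430 rad/s.
ω_n = ω_d/√(1−ζ²) = 1430/√0.324 = 2510 rad/s.

ω_n ≈ 2510 rad/s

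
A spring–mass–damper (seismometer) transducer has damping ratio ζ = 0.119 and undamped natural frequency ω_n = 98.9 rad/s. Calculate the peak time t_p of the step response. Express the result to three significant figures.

t_p ≈ 0.0320 s

The damped frequency is ω_d = ω_n√(1−ζ²) = 98.9·√(1−0.0142) = 98.2 rad/s.
Peak time t_p = π/ω_d = π/98.2 = 0.0320 s.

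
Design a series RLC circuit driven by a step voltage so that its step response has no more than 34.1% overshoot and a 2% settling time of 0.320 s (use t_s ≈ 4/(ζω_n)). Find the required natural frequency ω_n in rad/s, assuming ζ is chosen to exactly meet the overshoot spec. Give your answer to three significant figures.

From %OS = 100·exp(−πζ/√(1−ζ²)), invert to get ζ = −ln(OS)/√(π² + ln²(OS)) with OS = 0.341.
−ln 0.341 = 1.076, so ζ = 1.076/√(π² + 1.158) = 0.324.
Then ω_n = 4/(ζ t_s) = 4/(0.324 × 0.320) = 38.6 rad/s.

ω_n ≈ 38.6 rad/s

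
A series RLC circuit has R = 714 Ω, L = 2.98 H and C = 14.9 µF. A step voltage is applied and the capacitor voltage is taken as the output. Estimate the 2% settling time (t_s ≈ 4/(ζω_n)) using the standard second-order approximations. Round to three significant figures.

t_s ≈ 0.0334 s

For a series RLC circuit (capacitor voltage as output), ω_n = 1/√(LC) = 1/√(2.98 H · 14.9 µF) = 150 rad/s.
ζ = (R/2)·√(C/L) = (714/2)·√(14.9 µF/2.98 H) = 0.798.
t_s ≈ 4/(ζω_n) = 0.0334 s.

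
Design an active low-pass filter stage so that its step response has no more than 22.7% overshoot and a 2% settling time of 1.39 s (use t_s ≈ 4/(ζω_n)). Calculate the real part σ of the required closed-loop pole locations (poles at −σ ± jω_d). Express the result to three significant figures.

The settling-time spec alone fixes σ = ζω_n = 4/t_s = 4/1.39 = 2.88.
(Overshoot then fixes ζ = 0.427 and hence ω_d = σ·√(1−ζ²)/ζ = 6.10 rad/s.)

σ ≈ 2.88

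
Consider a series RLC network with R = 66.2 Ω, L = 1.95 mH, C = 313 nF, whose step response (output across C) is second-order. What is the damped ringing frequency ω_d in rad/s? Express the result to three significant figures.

For a series RLC circuit (capacitor voltage as output), ω_n = 1/√(LC) = 1/√(1.95 mH · 313 nF) = 40500 rad/s.
ζ = (R/2)·√(C/L) = (66.2/2)·√(313 nF/1.95 mH) = 0.419.
The damped frequency ω_d = ω_n√(1−ζ²) = 36700 rad/s.

ω_d ≈ 36700 rad/s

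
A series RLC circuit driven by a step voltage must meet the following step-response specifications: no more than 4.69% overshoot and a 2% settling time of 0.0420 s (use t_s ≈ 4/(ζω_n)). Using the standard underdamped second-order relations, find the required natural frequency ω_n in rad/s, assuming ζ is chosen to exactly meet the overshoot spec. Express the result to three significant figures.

From %OS = 100·exp(−πζ/√(1−ζ²)), invert to get ζ = −ln(OS)/√(π² + ln²(OS)) with OS = 0.0469.
−ln 0.0469 = 3.060, so ζ = 3.060/√(π² + 9.362) = 0.698.
Then ω_n = 4/(ζ t_s) = 4/(0.698 × 0.0420) = 137 rad/s.

ω_n ≈ 137 rad/s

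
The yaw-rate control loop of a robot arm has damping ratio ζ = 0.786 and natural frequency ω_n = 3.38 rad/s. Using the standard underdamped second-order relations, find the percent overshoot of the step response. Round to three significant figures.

For an underdamped second-order system, %OS = 100·exp(−πζ/√(1−ζ²)).
πζ/√(1−ζ²) = π·0.786/√(1−0.618) = 3.994, so %OS = 100·e^(−3.994) = 1.84%.

%OS ≈ 1.84%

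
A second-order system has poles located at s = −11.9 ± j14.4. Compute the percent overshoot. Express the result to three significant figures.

The poles are at −σ ± jω_d with σ = 11.9 and ω_d = 14.4, so ω_n = √(σ²+ω_d²) = 18.7 rad/s and ζ = σ/ω_n = 0.637.
%OS = 100 e^{−πζ/√(1−ζ²)} with ζ = 0.637 gives 7.46%.

%OS ≈ 7.46%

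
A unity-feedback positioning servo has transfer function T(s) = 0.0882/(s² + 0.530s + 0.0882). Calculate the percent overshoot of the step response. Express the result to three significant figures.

Comparing the denominator to s² + 2ζω_n s + ω_n²: ω_n = √0.0882 = 0.297 rad/s, and 2ζω_n = 0.530 so ζ = 0.530/(2·0.297) = 0.892.
Overshoot: exp(−π·0.892/√(1−0.892²)) = 0.00201, i.e. 0.201%.

%OS ≈ 0.201%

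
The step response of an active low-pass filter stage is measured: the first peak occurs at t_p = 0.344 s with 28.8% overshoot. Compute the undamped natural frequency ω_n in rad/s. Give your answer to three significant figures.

ζ from %OS: ζ = |ln 0.288|/√(π²+ln²0.288) = 0.368.
t_p = π/ω_d ⇒ ω_d = 9.13 rad/s; then ω_n = ω_d/√(1−ζ²) = 9.82 rad/s.

ω_n ≈ 9.82 rad/s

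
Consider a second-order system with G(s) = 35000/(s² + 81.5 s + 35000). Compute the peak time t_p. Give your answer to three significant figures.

t_p ≈ 0.0172 s

ω_n = √35000 = 187 rad/s; ζ = 81.5/(2·187) = 0.218.
ω_d = ω_n√(1−ζ²) = 183 rad/s. Then t_p = π/ω_d = 0.0172 s.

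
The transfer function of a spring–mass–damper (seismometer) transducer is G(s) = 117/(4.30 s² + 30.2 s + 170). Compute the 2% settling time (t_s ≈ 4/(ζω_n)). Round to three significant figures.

t_s ≈ 1.14 s

Dividing through by 4.30: denominator becomes s² + 7.023 s + 39.53.
So ω_n = √39.53 = 6.29 rad/s and ζ = 7.023/(2·6.29) = 0.558.
t_s ≈ 4/(ζω_n) = 1.14 s.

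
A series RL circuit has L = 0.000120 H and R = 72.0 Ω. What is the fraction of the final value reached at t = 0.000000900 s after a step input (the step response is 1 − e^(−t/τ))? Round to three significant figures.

τ = L/R = 0.000120/72.0 = 0.00000167 s.
y(t)/y_∞ = 1 − e^(−t/τ) = 1 − e^(−0.000000900/0.00000167) = 1 − e^(−0.540) = 0.417.

y/y_∞ ≈ 0.417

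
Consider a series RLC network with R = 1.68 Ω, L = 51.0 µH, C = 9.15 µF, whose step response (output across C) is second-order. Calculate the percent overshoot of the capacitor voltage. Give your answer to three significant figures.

For a series RLC circuit (capacitor voltage as output), ω_n = 1/√(LC) = 1/√(51.0 µH · 9.15 µF) = 46300 rad/s.
ζ = (R/2)·√(C/L) = (1.68/2)·√(9.15 µF/51.0 µH) = 0.356.
%OS = 100·exp(−πζ/√(1−ζ²)) = 30.2%.

%OS ≈ 30.2%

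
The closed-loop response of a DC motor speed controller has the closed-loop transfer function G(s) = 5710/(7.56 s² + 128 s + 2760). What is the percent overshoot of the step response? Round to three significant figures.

Dividing through by 7.56: denominator becomes s² + 16.93 s + 365.1.
So ω_n = √365.1 = 19.1 rad/s and ζ = 16.93/(2·19.1) = 0.443.
%OS = 100 e^{−πζ/√(1−ζ²)} with ζ = 0.443 gives 21.2%.

%OS ≈ 21.2%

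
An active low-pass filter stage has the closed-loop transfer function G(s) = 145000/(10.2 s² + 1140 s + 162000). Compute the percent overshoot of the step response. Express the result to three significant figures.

%OS ≈ 21.1%

Dividing through by 10.2: denominator becomes s² + 111.8 s + 15880.
So ω_n = √15880 = 126 rad/s and ζ = 111.8/(2·126) = 0.443.
%OS = 100·exp(−πζ/√(1−ζ²)) = 21.1%.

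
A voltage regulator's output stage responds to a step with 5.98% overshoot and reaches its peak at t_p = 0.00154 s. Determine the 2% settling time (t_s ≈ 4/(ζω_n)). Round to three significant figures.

t_s ≈ 0.00219 s

From the overshoot, ζ = −ln(OS)/√(π²+ln²(OS)) = 0.668.
From t_p = π/ω_d, ω_d = π/0.00154 = 2040 rad/s, so ω_n = ω_d/√(1−ζ²) = 2740 rad/s.
t_s ≈ 4/(ζω_n) = 4/(0.668·2740) = 0.00219 s.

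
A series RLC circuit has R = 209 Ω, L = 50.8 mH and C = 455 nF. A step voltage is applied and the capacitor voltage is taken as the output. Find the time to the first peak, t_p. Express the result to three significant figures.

For a series RLC circuit (capacitor voltage as output), ω_n = 1/√(LC) = 1/√(50.8 mH · 455 nF) = 6580 rad/s.
ζ = (R/2)·√(C/L) = (209/2)·√(455 nF/50.8 mH) = 0.313.
The damped frequency ω_d = ω_n√(1−ζ²) = 6250 rad/s. t_p = π/ω_d = 0.000503 s.

t_p ≈ 0.000503 s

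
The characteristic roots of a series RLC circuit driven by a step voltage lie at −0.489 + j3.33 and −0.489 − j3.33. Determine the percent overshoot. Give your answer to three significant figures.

%OS ≈ 63.0%

The poles are at −σ ± jω_d with σ = 0.489 and ω_d = 3.33, so ω_n = √(σ²+ω_d²) = 3.37 rad/s and ζ = σ/ω_n = 0.145.
Overshoot: exp(−π·0.145/√(1−0.145²)) = 0.630, i.e. 63.0%.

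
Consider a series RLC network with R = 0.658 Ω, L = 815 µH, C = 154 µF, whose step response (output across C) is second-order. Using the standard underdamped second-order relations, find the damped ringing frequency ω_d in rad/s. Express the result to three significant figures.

For a series RLC circuit (capacitor voltage as output), ω_n = 1/√(LC) = 1/√(815 µH · 154 µF) = 2820 rad/s.
ζ = (R/2)·√(C/L) = (0.658/2)·√(154 µF/815 µH) = 0.143.
ω_d = 2820·√(1 − 0.143²) = 2790 rad/s.

ω_d ≈ 2790 rad/s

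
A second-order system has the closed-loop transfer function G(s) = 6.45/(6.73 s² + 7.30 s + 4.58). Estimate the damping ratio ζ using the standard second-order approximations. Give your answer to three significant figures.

ζ ≈ 0.657

Dividing through by 6.73: denominator becomes s² + 1.085 s + 0.6805.
So ω_n = √0.6805 = 0.825 rad/s and ζ = 1.085/(2·0.825) = 0.657.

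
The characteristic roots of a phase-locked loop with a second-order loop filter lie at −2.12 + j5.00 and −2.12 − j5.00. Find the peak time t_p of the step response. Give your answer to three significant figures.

t_p = π/ω_d with ω_d = 5.00 (the imaginary part), so t_p = 0.628 s.

t_p ≈ 0.628 s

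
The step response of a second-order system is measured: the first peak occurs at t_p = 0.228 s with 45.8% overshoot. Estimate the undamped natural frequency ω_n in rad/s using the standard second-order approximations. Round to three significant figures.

ζ from %OS: ζ = |ln 0.458|/√(π²+ln²0.458) = 0.241.
t_p = π/ω_d ⇒ ω_d = 13.8 rad/s; then ω_n = ω_d/√(1−ζ²) = 14.2 rad/s.

ω_n ≈ 14.2 rad/s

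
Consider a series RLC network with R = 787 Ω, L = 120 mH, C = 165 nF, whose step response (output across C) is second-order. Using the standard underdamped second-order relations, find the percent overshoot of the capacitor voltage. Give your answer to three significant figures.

%OS ≈ 19.5%

For a series RLC circuit (capacitor voltage as output), ω_n = 1/√(LC) = 1/√(120 mH · 165 nF) = 7110 rad/s.
ζ = (R/2)·√(C/L) = (787/2)·√(165 nF/120 mH) = 0.461.
%OS = 100·exp(−πζ/√(1−ζ²)) = 19.5%.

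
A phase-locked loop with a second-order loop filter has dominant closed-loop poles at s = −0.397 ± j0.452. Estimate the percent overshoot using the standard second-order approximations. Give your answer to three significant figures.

With σ = 0.397, ω_d = 0.452: ω_n = √(σ²+ω_d²) = 0.602 rad/s, ζ = σ/ω_n = 0.660.
Overshoot: exp(−π·0.660/√(1−0.660²)) = 0.0633, i.e. 6.33%.

%OS ≈ 6.33%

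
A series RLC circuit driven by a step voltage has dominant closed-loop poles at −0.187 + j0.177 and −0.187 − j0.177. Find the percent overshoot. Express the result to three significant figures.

%OS ≈ 3.62%

With σ = 0.187, ω_d = 0.177: ω_n = √(σ²+ω_d²) = 0.257 rad/s, ζ = σ/ω_n = 0.726.
%OS = 100 e^{−πζ/√(1−ζ²)} with ζ = 0.726 gives 3.62%.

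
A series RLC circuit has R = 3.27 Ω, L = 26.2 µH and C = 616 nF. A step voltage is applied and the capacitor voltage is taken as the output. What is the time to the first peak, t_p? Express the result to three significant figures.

For a series RLC circuit (capacitor voltage as output), ω_n = 1/√(LC) = 1/√(26.2 µH · 616 nF) = 249000 rad/s.
ζ = (R/2)·√(C/L) = (3.27/2)·√(616 nF/26.2 µH) = 0.251.
The damped frequency ω_d = ω_n√(1−ζ²) = 241000 rad/s. t_p = π/ω_d = 0.0000130 s.

t_p ≈ 0.0000130 s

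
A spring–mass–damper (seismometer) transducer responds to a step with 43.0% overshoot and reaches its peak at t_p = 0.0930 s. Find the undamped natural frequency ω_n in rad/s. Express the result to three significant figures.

ω_n ≈ 35.0 rad/s

ζ from %OS: ζ = |ln 0.430|/√(π²+ln²0.430) = 0.259.
t_p = π/ω_d ⇒ ω_d = 33.8 rad/s; then ω_n = ω_d/√(1−ζ²) = 35.0 rad/s.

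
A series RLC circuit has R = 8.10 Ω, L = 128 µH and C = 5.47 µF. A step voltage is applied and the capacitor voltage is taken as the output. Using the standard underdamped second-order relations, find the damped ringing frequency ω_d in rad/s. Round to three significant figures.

For a series RLC circuit (capacitor voltage as output), ω_n = 1/√(LC) = 1/√(128 µH · 5.47 µF) = 37800 rad/s.
ζ = (R/2)·√(C/L) = (8.10/2)·√(5.47 µF/128 µH) = 0.837.
The damped frequency ω_d = ω_n√(1−ζ²) = 20700 rad/s.

ω_d ≈ 20700 rad/s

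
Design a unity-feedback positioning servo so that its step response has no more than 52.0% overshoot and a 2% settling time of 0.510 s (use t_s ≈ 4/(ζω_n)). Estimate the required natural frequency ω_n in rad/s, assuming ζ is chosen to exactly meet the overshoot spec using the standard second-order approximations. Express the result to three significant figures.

ω_n ≈ 38.5 rad/s

From %OS = 100·exp(−πζ/√(1−ζ²)), invert to get ζ = −ln(OS)/√(π² + ln²(OS)) with OS = 0.520.
−ln 0.520 = 0.6539, so ζ = 0.6539/√(π² + 0.4276) = 0.204.
Then ω_n = 4/(ζ t_s) = 4/(0.204 × 0.510) = 38.5 rad/s.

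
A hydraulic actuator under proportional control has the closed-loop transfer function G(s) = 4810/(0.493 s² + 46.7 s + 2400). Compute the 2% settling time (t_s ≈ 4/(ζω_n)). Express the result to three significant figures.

Dividing through by 0.493: denominator becomes s² + 94.73 s + 4868.
So ω_n = √4868 = 69.8 rad/s and ζ = 94.73/(2·69.8) = 0.679.
t_s ≈ 4/(ζω_n) = 0.0845 s.

t_s ≈ 0.0845 s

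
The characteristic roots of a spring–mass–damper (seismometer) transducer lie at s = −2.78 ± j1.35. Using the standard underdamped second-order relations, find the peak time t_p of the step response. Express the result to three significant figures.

t_p = π/ω_d with ω_d = 1.35 (the imaginary part), so t_p = 2.33 s.

t_p ≈ 2.33 s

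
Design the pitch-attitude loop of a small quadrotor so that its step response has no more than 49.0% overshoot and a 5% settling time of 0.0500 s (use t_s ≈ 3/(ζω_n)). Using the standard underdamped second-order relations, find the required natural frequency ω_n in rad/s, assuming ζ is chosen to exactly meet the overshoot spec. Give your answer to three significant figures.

ω_n ≈ 271 rad/s

From %OS = 100·exp(−πζ/√(1−ζ²)), invert to get ζ = −ln(OS)/√(π² + ln²(OS)) with OS = 0.490.
−ln 0.490 = 0.7133, so ζ = 0.7133/√(π² + 0.5089) = 0.221.
From t_s ≈ 3/(ζω_n): ω_n = 3/(ζ·t_s) = 3/(0.221·0.0500) = 271 rad/s.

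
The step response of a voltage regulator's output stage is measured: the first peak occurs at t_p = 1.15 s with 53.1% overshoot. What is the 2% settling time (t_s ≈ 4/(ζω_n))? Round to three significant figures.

ζ from %OS: ζ = |ln 0.531|/√(π²+ln²0.531) = 0.198.
t_p = π/ω_d ⇒ ω_d = 2.73 rad/s; then ω_n = ω_d/√(1−ζ²) = 2.79 rad/s.
t_s ≈ 4/(ζω_n) = 4/(0.198·2.79) = 7.27 s.

t_s ≈ 7.27 s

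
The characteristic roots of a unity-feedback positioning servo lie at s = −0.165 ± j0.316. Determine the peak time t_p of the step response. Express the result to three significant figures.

t_p ≈ 9.94 s

t_p = π/ω_d with ω_d = 0.316 (the imaginary part), so t_p = 9.94 s.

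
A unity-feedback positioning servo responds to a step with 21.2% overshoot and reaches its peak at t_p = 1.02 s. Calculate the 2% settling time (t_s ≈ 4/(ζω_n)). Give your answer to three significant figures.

ζ from %OS: ζ = |ln 0.212|/√(π²+ln²0.212) = 0.443.
From t_p = π/ω_d, ω_d = π/1.02 = 3.08 rad/s, so ω_n = ω_d/√(1−ζ²) = 3.43 rad/s.
t_s ≈ 4/(ζω_n) = 4/(0.443·3.43) = 2.63 s.

t_s ≈ 2.63 s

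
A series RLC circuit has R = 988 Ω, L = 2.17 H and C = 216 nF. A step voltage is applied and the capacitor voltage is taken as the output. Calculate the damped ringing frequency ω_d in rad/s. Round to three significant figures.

For a series RLC circuit (capacitor voltage as output), ω_n = 1/√(LC) = 1/√(2.17 H · 216 nF) = 1460 rad/s.
ζ = (R/2)·√(C/L) = (988/2)·√(216 nF/2.17 H) = 0.156.
The damped frequency ω_d = ω_n√(1−ζ²) = 1440 rad/s.

ω_d ≈ 1440 rad/s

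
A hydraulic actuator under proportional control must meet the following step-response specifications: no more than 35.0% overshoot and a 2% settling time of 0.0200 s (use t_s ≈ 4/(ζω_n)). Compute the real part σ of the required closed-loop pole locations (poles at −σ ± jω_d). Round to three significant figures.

σ ≈ 200

The settling-time spec alone fixes σ = ζω_n = 4/t_s = 4/0.0200 = 200.
(Overshoot then fixes ζ = 0.317 and hence ω_d = σ·√(1−ζ²)/ζ = 598 rad/s.)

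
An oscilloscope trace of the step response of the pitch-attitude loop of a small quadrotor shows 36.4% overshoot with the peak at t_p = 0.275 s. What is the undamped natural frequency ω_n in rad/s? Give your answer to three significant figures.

From the overshoot, ζ = −ln(OS)/√(π²+ln²(OS)) = 0.306.
From t_p = π/ω_d, ω_d = π/0.275 = 11.4 rad/s, so ω_n = ω_d/√(1−ζ²) = 12.0 rad/s.

ω_n ≈ 12.0 rad/s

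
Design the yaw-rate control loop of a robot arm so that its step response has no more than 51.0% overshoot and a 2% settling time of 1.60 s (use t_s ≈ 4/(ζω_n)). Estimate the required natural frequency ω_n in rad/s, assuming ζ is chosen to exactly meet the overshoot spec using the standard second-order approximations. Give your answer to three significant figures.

From %OS = 100·exp(−πζ/√(1−ζ²)), invert to get ζ = −ln(OS)/√(π² + ln²(OS)) with OS = 0.510.
−ln 0.510 = 0.6733, so ζ = 0.6733/√(π² + 0.4534) = 0.210.
Then ω_n = 4/(ζ t_s) = 4/(0.210 × 1.60) = 11.9 rad/s.

ω_n ≈ 11.9 rad/s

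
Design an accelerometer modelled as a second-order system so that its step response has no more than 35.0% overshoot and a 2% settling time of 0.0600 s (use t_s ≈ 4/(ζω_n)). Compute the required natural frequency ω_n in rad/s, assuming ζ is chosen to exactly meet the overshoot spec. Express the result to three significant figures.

ζ = −ln(OS)/√(π² + (ln OS)²). With OS = 0.350, ln OS = −1.050 and ζ = 1.050/3.312 = 0.317.
Then ω_n = 4/(ζ t_s) = 4/(0.317 × 0.0600) = 210 rad/s.

ω_n ≈ 210 rad/s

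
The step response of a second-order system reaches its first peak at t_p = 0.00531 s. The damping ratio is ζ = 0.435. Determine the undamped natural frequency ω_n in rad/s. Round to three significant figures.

Peak time t_p = π/ω_d, so ω_d = π/t_p = π/0.00531 = 592 rad/s.
ω_n = ω_d/√(1−ζ²) = 592/√0.811 = 657 rad/s.

ω_n ≈ 657 rad/s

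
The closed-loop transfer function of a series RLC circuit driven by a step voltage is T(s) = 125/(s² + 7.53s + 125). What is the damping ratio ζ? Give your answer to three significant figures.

ζ ≈ 0.337

Matching coefficients with s² + 2ζω_n s + ω_n² gives ω_n² = 125 ⇒ ω_n = 11.2 rad/s, and ζ = 7.53/(2ω_n) = 0.337.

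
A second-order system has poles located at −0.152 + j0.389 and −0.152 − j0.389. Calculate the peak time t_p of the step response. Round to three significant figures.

t_p = π/ω_d with ω_d = 0.389 (the imaginary part), so t_p = 8.08 s.

t_p ≈ 8.08 s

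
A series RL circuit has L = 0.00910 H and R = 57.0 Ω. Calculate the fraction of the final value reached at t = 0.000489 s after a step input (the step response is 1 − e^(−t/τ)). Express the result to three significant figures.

τ = L/R = 0.00910/57.0 = 0.000160 s.
y(t)/y_∞ = 1 − e^(−t/τ) = 1 − e^(−0.000489/0.000160) = 1 − e^(−3.06) = 0.953.

y/y_∞ ≈ 0.953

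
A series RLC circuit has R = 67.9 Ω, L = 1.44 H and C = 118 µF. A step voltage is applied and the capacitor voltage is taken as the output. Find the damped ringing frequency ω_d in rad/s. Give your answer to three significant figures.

For a series RLC circuit (capacitor voltage as output), ω_n = 1/√(LC) = 1/√(1.44 H · 118 µF) = 76.7 rad/s.
ζ = (R/2)·√(C/L) = (67.9/2)·√(118 µF/1.44 H) = 0.307.
ω_d = 76.7·√(1 − 0.307²) = 73.0 rad/s.

ω_d ≈ 73.0 rad/s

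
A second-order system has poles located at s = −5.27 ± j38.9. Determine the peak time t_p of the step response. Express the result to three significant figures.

t_p ≈ 0.0808 s

t_p = π/ω_d with ω_d = 38.9 (the imaginary part), so t_p = 0.0808 s.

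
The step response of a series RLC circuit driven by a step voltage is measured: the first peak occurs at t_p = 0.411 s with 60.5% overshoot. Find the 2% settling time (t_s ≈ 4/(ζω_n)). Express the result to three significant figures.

t_s ≈ 3.27 s

ζ from %OS: ζ = |ln 0.605|/√(π²+ln²0.605) = 0.158.
From t_p = π/ω_d, ω_d = π/0.411 = 7.64 rad/s, so ω_n = ω_d/√(1−ζ²) = 7.74 rad/s.
t_s ≈ 4/(ζω_n) = 4/(0.158·7.74) = 3.27 s.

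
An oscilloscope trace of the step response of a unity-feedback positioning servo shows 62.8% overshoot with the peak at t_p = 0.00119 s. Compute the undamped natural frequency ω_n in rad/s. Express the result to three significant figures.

From the overshoot, ζ = −ln(OS)/√(π²+ln²(OS)) = 0.146.
t_p = π/ω_d ⇒ ω_d = 2640 rad/s; then ω_n = ω_d/√(1−ζ²) = 2670 rad/s.

ω_n ≈ 2670 rad/s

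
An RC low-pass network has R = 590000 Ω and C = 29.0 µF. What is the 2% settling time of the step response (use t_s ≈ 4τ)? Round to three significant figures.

t_s ≈ 68.4 s

τ = RC = 590000 × 29.0 µF = 17.1 s.
t_s ≈ 4τ = 68.4 s.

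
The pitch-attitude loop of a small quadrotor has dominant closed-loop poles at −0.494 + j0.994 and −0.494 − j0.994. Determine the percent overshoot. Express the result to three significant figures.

With σ = 0.494, ω_d = 0.994: ω_n = √(σ²+ω_d²) = 1.11 rad/s, ζ = σ/ω_n = 0.445.
Overshoot: exp(−π·0.445/√(1−0.445²)) = 0.210, i.e. 21.0%.

%OS ≈ 21.0%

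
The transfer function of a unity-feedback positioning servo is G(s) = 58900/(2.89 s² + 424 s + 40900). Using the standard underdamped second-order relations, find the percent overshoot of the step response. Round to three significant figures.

Dividing through by 2.89: denominator becomes s² + 146.7 s + 14150.
So ω_n = √14150 = 119 rad/s and ζ = 146.7/(2·119) = 0.617.
Overshoot: exp(−π·0.617/√(1−0.617²)) = 0.0854, i.e. 8.54%.

%OS ≈ 8.54%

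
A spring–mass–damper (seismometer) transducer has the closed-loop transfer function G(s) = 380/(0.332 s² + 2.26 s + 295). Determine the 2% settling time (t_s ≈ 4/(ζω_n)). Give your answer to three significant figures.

Dividing through by 0.332: denominator becomes s² + 6.807 s + 888.6.
So ω_n = √888.6 = 29.8 rad/s and ζ = 6.807/(2·29.8) = 0.114.
t_s ≈ 4/(ζω_n) = 1.18 s.

t_s ≈ 1.18 s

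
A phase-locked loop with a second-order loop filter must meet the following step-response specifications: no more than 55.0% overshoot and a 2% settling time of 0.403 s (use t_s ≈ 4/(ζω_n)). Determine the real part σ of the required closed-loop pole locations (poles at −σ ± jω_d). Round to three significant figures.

σ ≈ 9.93

The settling-time spec alone fixes σ = ζω_n = 4/t_s = 4/0.403 = 9.93.
(Overshoot then fixes ζ = 0.187 and hence ω_d = σ·√(1−ζ²)/ζ = 52.2 rad/s.)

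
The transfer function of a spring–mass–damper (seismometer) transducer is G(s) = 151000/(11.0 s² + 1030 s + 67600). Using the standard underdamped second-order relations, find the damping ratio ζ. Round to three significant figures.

ζ ≈ 0.597

Dividing through by 11.0: denominator becomes s² + 93.64 s + 6145.
So ω_n = √6145 = 78.4 rad/s and ζ = 93.64/(2·78.4) = 0.597.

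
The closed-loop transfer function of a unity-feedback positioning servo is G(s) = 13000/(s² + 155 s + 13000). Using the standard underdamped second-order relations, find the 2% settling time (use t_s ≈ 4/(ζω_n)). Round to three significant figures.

t_s ≈ 0.0516 s

ω_n = √13000 = 114 rad/s; ζ = 155/(2·114) = 0.680.
t_s ≈ 4/(ζω_n) = 4/(0.680·114) = 0.0516 s.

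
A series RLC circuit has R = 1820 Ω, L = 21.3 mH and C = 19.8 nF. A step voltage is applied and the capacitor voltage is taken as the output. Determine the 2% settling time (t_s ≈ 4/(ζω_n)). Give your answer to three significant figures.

t_s ≈ 0.0000936 s

For a series RLC circuit (capacitor voltage as output), ω_n = 1/√(LC) = 1/√(21.3 mH · 19.8 nF) = 48700 rad/s.
ζ = (R/2)·√(C/L) = (1820/2)·√(19.8 nF/21.3 mH) = 0.877.
t_s ≈ 4/(ζω_n) = 0.0000936 s.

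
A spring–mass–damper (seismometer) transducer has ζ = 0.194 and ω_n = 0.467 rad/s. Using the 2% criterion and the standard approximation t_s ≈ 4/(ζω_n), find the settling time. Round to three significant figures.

t_s ≈ 44.2 s

t_s ≈ 4/(ζω_n) = 4/(0.194 × 0.467) = 44.2 s.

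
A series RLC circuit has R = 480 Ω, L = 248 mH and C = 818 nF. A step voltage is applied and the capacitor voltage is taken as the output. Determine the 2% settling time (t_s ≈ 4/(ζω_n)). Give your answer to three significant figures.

t_s ≈ 0.00413 s

For a series RLC circuit (capacitor voltage as output), ω_n = 1/√(LC) = 1/√(248 mH · 818 nF) = 2220 rad/s.
ζ = (R/2)·√(C/L) = (480/2)·√(818 nF/248 mH) = 0.436.
t_s ≈ 4/(ζω_n) = 0.00413 s.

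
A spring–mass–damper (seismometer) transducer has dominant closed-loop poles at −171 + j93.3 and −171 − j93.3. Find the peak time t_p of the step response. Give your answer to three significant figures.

t_p ≈ 0.0337 s

t_p = π/ω_d with ω_d = 93.3 (the imaginary part), so t_p = 0.0337 s.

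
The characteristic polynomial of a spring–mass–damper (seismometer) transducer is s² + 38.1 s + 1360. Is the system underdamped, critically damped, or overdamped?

a² − 4b = 38.1² − 4·1360 < 0 (complex roots); the system is underdamped.

underdamped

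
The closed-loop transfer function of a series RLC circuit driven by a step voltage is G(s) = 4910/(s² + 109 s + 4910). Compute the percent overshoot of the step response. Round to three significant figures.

%OS ≈ 2.05%

Comparing the denominator to s² + 2ζω_n s + ω_n²: ω_n = √4910 = 70.1 rad/s, and 2ζω_n = 109 so ζ = 109/(2·70.1) = 0.778.
%OS = 100·exp(−πζ/√(1−ζ²)) = 2.05%.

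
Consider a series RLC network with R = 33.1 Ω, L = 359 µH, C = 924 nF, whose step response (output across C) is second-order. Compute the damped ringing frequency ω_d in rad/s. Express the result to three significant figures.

ω_d ≈ 29800 rad/s

For a series RLC circuit (capacitor voltage as output), ω_n = 1/√(LC) = 1/√(359 µH · 924 nF) = 54900 rad/s.
ζ = (R/2)·√(C/L) = (33.1/2)·√(924 nF/359 µH) = 0.840.
ω_d = ω_n√(1−ζ²) = 29800 rad/s.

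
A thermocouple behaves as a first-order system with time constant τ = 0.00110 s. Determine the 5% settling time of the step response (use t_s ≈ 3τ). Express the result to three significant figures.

t_s ≈ 0.00330 s

t_s ≈ 3τ = 0.00330 s.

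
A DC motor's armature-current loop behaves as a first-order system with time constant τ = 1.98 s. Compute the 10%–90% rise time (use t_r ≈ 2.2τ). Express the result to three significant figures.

t_r ≈ 2.2τ = 4.36 s.

t_r ≈ 4.36 s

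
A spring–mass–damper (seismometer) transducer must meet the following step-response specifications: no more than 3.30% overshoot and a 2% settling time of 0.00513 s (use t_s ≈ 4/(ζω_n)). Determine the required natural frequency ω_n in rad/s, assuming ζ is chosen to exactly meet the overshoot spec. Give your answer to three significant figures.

ω_n ≈ 1060 rad/s

Inverting the overshoot relation: ζ = |ln 0.0330|/√(π² + ln²0.0330) = 0.736.
From t_s ≈ 4/(ζω_n): ω_n = 4/(ζ·t_s) = 4/(0.736·0.00513) = 1060 rad/s.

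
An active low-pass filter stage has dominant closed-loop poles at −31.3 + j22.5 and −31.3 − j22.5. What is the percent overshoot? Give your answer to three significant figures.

|pole| = ω_n = √(31.3² + 22.5²) = 38.5 rad/s; ζ = cos θ = σ/ω_n = 0.812.
%OS = 100·exp(−πζ/√(1−ζ²)) = 1.26%.

%OS ≈ 1.26%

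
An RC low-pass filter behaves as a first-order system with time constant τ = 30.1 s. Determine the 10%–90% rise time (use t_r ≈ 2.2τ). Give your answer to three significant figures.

t_r ≈ 66.2 s

t_r ≈ 2.2τ = 66.2 s.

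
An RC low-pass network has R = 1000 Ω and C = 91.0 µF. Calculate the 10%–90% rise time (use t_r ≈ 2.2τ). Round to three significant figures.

t_r ≈ 0.200 s

τ = RC = 1000 × 91.0 µF = 0.0910 s.
t_r ≈ 2.2τ = 0.200 s.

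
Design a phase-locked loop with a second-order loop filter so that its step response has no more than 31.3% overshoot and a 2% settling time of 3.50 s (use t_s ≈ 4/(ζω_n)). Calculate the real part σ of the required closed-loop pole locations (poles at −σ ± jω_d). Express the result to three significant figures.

σ ≈ 1.14

The settling-time spec alone fixes σ = ζω_n = 4/t_s = 4/3.50 = 1.14.
(Overshoot then fixes ζ = 0.347 and hence ω_d = σ·√(1−ζ²)/ζ = 3.09 rad/s.)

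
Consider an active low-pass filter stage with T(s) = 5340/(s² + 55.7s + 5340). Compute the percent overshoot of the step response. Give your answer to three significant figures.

Matching coefficients with s² + 2ζω_n s + ω_n² gives ω_n² = 5340 ⇒ ω_n = 73.1 rad/s, and ζ = 55.7/(2ω_n) = 0.381.
%OS = 100 e^{−πζ/√(1−ζ²)} with ζ = 0.381 gives 27.4%.

%OS ≈ 27.4%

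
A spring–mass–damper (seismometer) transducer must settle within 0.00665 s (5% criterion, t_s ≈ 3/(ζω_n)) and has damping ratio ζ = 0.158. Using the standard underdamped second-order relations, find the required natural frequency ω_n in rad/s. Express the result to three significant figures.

Rearranging t_s ≈ 3/(ζω_n) gives ω_n = 3/(ζ·t_s) = 3/(0.158 × 0.00665) = 2860 rad/s.

ω_n ≈ 2860 rad/s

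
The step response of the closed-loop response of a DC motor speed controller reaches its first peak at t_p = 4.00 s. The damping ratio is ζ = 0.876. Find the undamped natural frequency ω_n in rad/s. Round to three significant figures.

Peak time t_p = π/ω_d, so ω_d = π/t_p = π/4.00 = 0.785 rad/s.
ω_n = ω_d/√(1−ζ²) = 0.785/√0.233 = 1.63 rad/s.

ω_n ≈ 1.63 rad/s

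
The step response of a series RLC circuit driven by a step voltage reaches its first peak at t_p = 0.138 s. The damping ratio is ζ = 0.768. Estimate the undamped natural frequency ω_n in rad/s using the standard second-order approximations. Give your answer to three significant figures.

Peak time t_p = π/ω_d, so ω_d = π/t_p = π/0.138 = 22.8 rad/s.
ω_n = ω_d/√(1−ζ²) = 22.8/√0.410 = 35.5 rad/s.

ω_n ≈ 35.5 rad/s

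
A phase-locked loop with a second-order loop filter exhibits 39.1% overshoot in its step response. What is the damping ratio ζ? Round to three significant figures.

ζ ≈ 0.286

ζ = −ln(OS)/√(π² + (ln OS)²). With OS = 0.391, ln OS = −0.9390 and ζ = 0.9390/3.279 = 0.286.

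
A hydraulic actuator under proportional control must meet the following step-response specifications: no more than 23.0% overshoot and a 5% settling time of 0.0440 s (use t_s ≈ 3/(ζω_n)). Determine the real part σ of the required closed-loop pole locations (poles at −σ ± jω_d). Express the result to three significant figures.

The settling-time spec alone fixes σ = ζω_n = 3/t_s = 3/0.0440 = 68.2.
(Overshoot then fixes ζ = 0.424 and hence ω_d = σ·√(1−ζ²)/ζ = 146 rad/s.)

σ ≈ 68.2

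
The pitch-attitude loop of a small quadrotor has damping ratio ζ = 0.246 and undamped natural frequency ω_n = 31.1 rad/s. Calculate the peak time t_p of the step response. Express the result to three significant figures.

t_p ≈ 0.104 s

The damped frequency is ω_d = ω_n√(1−ζ²) = 31.1·√(1−0.0605) = 30.1 rad/s.
Peak time t_p = π/ω_d = π/30.1 = 0.104 s.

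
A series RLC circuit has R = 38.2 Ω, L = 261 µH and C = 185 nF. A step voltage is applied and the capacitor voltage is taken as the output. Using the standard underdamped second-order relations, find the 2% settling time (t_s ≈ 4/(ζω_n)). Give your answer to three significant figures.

For a series RLC circuit (capacitor voltage as output), ω_n = 1/√(LC) = 1/√(261 µH · 185 nF) = 144000 rad/s.
ζ = (R/2)·√(C/L) = (38.2/2)·√(185 nF/261 µH) = 0.509.
t_s ≈ 4/(ζω_n) = 0.0000547 s.

t_s ≈ 0.0000547 s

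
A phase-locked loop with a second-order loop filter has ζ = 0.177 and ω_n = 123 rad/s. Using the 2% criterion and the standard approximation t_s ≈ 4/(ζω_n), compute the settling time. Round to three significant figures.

t_s ≈ 4/(ζω_n) = 4/(0.177 × 123) = 0.184 s.

t_s ≈ 0.184 s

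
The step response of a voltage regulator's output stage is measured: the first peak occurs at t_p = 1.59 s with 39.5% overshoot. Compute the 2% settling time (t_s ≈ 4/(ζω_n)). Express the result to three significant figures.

ζ from %OS: ζ = |ln 0.395|/√(π²+ln²0.395) = 0.284.
t_p = π/ω_d ⇒ ω_d = 1.98 rad/s; then ω_n = ω_d/√(1−ζ²) = 2.06 rad/s.
t_s ≈ 4/(ζω_n) = 4/(0.284·2.06) = 6.85 s.

t_s ≈ 6.85 s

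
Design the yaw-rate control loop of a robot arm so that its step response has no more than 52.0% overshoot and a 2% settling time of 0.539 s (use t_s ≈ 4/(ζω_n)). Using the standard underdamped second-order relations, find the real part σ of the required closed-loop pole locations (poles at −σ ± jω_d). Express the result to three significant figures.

The settling-time spec alone fixes σ = ζω_n = 4/t_s = 4/0.539 = 7.42.
(Overshoot then fixes ζ = 0.204 and hence ω_d = σ·√(1−ζ²)/ζ = 35.7 rad/s.)

σ ≈ 7.42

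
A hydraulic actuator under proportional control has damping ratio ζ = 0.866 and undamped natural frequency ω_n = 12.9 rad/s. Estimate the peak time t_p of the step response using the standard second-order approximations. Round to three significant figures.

t_p ≈ 0.487 s

The damped frequency is ω_d = ω_n√(1−ζ²) = 12.9·√(1−0.750) = 6.45 rad/s.
Peak time t_p = π/ω_d = π/6.45 = 0.487 s.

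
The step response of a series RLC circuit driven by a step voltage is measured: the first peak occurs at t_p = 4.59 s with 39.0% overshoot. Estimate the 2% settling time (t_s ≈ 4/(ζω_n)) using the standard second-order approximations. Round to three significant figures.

t_s ≈ 19.5 s

From the overshoot, ζ = −ln(OS)/√(π²+ln²(OS)) = 0.287.
t_p = π/ω_d ⇒ ω_d = 0.684 rad/s; then ω_n = ω_d/√(1−ζ²) = 0.715 rad/s.
t_s ≈ 4/(ζω_n) = 4/(0.287·0.715) = 19.5 s.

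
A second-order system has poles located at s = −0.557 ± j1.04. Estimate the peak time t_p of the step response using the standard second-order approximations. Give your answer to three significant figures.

t_p = π/ω_d with ω_d = 1.04 (the imaginary part), so t_p = 3.02 s.

t_p ≈ 3.02 s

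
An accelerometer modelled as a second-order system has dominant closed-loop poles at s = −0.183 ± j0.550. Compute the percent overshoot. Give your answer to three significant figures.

%OS ≈ 35.2%

The poles are at −σ ± jω_d with σ = 0.183 and ω_d = 0.550, so ω_n = √(σ²+ω_d²) = 0.580 rad/s and ζ = σ/ω_n = 0.316.
%OS = 100 e^{−πζ/√(1−ζ²)} with ζ = 0.316 gives 35.2%.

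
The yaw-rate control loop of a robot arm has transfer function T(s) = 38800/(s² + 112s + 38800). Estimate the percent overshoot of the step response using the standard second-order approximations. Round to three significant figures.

%OS ≈ 39.4%

ω_n = √38800 = 197 rad/s; ζ = 112/(2·197) = 0.284.
Overshoot: exp(−π·0.284/√(1−0.284²)) = 0.394, i.e. 39.4%.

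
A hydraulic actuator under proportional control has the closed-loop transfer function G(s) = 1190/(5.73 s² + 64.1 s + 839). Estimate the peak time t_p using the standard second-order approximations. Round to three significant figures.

Dividing through by 5.73: denominator becomes s² + 11.19 s + 146.4.
So ω_n = √146.4 = 12.1 rad/s and ζ = 11.19/(2·12.1) = 0.462.
ω_d = 12.1·√(1 − 0.462²) = 10.7 rad/s. t_p = π/ω_d = 0.293 s.

t_p ≈ 0.293 s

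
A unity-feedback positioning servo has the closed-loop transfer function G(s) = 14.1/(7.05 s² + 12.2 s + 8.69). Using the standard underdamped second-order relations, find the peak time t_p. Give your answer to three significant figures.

Dividing through by 7.05: denominator becomes s² + 1.730 s + 1.233.
So ω_n = √1.233 = 1.11 rad/s and ζ = 1.730/(2·1.11) = 0.779.
ω_d = 1.11·√(1 − 0.779²) = 0.696 rad/s. t_p = π/ω_d = 4.52 s.

t_p ≈ 4.52 s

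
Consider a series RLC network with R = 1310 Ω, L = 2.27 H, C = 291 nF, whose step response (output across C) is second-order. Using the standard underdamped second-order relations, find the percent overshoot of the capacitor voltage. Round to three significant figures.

%OS ≈ 46.9%

For a series RLC circuit (capacitor voltage as output), ω_n = 1/√(LC) = 1/√(2.27 H · 291 nF) = 1230 rad/s.
ζ = (R/2)·√(C/L) = (1310/2)·√(291 nF/2.27 H) = 0.235.
Overshoot: exp(−π·0.235/√(1−0.235²)) = 0.469, i.e. 46.9%.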